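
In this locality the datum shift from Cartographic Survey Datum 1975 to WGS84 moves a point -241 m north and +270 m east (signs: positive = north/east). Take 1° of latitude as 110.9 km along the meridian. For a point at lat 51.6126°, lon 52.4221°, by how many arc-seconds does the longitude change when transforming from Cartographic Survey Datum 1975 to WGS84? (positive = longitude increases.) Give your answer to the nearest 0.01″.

At latitude 51.6126°, cos φ = 0.620975.
1° of longitude at this latitude = 110.9 × cos φ = 68.87 km, so Δλ = 270.0 / 68866.2 = 0.0039206° = 14.114″.

Δλ = 14.11″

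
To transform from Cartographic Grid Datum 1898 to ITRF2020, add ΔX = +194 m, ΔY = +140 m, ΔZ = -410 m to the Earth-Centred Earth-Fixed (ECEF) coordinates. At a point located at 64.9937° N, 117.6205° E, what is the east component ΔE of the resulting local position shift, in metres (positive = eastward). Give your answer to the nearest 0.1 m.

ΔE = -236.8 m

At φ = 64.9937°, λ = 117.6205°: sin φ = 0.906261, cos φ = 0.422718, sin λ = 0.886038, cos λ = -0.463613.
ΔE = −sin λ·ΔX + cos λ·ΔY = −(0.886038)·(194) + (-0.463613)·(140) = -236.80 m.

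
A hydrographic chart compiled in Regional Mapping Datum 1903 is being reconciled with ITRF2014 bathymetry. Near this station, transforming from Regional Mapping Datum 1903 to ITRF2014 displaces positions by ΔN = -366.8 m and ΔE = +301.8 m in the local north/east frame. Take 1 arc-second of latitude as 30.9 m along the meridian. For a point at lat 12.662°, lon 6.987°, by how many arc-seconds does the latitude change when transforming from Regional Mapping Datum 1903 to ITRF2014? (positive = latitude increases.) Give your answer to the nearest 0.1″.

1″ of latitude = 30.90 m, so Δφ = -366.8 / 30.90 = -11.871″.

Δφ = -11.9″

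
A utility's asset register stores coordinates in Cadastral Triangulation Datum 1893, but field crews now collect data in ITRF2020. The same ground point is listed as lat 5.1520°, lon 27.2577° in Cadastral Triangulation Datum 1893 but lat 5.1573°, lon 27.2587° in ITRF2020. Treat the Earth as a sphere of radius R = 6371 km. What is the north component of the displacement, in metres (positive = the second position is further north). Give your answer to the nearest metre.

Δφ = 5.1573° − 5.1520° = +0.0053°; Δλ = 27.2587° − 27.2577° = +0.0010°.
1° along a meridian = πR/180 = 111195 m.
ΔN = Δφ × 111195 = 589.3 m; ΔE = Δλ × 111195 × cos(5.1520°) = +0.0010 × 111195 × 0.995960 = 110.7 m.

ΔN = 589 m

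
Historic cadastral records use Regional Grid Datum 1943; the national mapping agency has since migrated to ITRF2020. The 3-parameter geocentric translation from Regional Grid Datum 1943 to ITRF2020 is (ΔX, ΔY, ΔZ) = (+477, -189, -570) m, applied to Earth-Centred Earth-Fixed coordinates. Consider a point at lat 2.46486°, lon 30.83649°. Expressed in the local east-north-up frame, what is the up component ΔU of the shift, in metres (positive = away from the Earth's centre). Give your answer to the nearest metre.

ΔU = 288 m

At φ = 2.46486°, λ = 30.83649°: sin φ = 0.043007, cos φ = 0.999075, sin λ = 0.512590, cos λ = 0.858634.
ΔU = cos φ cos λ·ΔX + cos φ sin λ·ΔY + sin φ·ΔZ = (0.999075)(0.858634)(477) + (0.999075)(0.512590)(-189) + (0.043007)(-570) = 287.89 m.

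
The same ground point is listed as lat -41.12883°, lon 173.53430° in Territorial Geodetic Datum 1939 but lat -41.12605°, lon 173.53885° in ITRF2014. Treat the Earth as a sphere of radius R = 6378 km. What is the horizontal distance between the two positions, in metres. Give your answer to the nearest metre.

491 m

Δφ = -41.12605° − -41.12883° = +0.00278°; Δλ = 173.53885° − 173.53430° = +0.00455°.
1° along a meridian = πR/180 = 111317 m.
ΔN = Δφ × 111317 = 309.5 m; ΔE = Δλ × 111317 × cos(-41.12883°) = +0.00455 × 111317 × 0.753233 = 381.5 m.
Distance = √(ΔE² + ΔN²) = √(381.5² + 309.5²) = 491.2 m.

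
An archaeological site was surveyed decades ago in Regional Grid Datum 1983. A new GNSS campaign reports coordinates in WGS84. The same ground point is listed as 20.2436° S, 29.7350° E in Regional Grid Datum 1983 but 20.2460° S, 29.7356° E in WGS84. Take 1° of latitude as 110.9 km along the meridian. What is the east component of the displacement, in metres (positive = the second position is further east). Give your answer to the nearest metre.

ΔE = 62 m

Δφ = -20.2460° − -20.2436° = -0.0024°; Δλ = 29.7356° − 29.7350° = +0.0006°.
ΔN = Δφ × 110900 = -266.2 m; ΔE = Δλ × 110900 × cos(-20.2436°) = +0.0006 × 110900 × 0.938230 = 62.4 m.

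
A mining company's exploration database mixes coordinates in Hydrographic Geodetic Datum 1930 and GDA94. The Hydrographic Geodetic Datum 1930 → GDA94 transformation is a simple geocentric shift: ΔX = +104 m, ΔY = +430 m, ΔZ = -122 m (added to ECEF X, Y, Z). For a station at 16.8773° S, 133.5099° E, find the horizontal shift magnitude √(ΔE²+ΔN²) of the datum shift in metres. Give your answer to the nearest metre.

At φ = -16.8773°, λ = 133.5099°: sin φ = -0.290323, cos φ = 0.956929, sin λ = 0.725255, cos λ = -0.688480.
ΔE = −sin λ·ΔX + cos λ·ΔY = −(0.725255)·(104) + (-0.688480)·(430) = -371.47 m.
ΔN = −sin φ cos λ·ΔX − sin φ sin λ·ΔY + cos φ·ΔZ = −(-0.290323)(-0.688480)(104) − (-0.290323)(0.725255)(430) + (0.956929)(-122) = -46.99 m.
Horizontal magnitude = √(ΔE² + ΔN²) = √((-371.47)² + (-46.99)²) = 374.43 m.

374 m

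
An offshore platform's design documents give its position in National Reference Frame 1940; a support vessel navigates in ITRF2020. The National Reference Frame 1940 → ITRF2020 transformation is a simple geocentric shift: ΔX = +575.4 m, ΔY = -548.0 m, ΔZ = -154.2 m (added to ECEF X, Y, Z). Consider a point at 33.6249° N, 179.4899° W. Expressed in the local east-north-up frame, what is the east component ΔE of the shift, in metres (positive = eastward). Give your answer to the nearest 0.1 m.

At φ = 33.6249°, λ = -179.4899°: sin φ = 0.553753, cos φ = 0.832681, sin λ = -0.008903, cos λ = -0.999960.
ΔE = −sin λ·ΔX + cos λ·ΔY = −(-0.008903)·(575.4) + (-0.999960)·(-548.0) = 553.10 m.

ΔE = 553.1 m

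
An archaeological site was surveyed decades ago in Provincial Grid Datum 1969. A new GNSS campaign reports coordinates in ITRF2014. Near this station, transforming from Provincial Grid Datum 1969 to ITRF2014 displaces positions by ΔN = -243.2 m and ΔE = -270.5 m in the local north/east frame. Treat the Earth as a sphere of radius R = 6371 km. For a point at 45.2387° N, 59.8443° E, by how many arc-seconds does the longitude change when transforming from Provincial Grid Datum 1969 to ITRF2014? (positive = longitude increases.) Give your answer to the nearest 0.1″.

At latitude 45.2387°, cos φ = 0.704155.
One radian of longitude at latitude φ spans R cos φ, so Δλ = ΔE / (R cos φ) = -270.5 / (6371000 × 0.704155) = -6.0296e-05 rad = -12.437″.

Δλ = -12.4″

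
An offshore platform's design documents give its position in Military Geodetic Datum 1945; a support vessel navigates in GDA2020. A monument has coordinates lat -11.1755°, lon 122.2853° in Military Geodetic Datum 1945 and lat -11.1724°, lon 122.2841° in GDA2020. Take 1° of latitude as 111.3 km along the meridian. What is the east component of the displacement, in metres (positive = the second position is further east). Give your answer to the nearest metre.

Δφ = -11.1724° − -11.1755° = +0.0031°; Δλ = 122.2841° − 122.2853° = -0.0012°.
ΔN = Δφ × 111300 = 345.0 m; ΔE = Δλ × 111300 × cos(-11.1755°) = -0.0012 × 111300 × 0.981038 = -131.0 m.

ΔE = -131 m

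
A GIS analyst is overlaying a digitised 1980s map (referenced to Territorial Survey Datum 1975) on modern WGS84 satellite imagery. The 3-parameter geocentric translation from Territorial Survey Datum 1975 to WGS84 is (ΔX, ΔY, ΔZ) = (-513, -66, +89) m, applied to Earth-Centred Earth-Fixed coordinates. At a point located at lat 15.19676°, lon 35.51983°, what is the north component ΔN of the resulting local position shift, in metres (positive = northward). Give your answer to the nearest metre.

ΔN = 205 m

The local north axis is (−sin φ cos λ, −sin φ sin λ, cos φ), giving ΔN = 109.451 + 10.052 + 85.888 = 205.39 m.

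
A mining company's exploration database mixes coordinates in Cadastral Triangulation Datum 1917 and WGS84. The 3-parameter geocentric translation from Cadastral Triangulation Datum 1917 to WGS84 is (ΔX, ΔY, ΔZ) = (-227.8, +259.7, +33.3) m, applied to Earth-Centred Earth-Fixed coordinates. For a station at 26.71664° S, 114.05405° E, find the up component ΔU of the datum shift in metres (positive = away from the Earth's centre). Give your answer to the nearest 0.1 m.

ΔU = 279.8 m

At φ = -26.71664°, λ = 114.05405°: sin φ = -0.449578, cos φ = 0.893241, sin λ = 0.913161, cos λ = -0.407598.
ΔU = cos φ cos λ·ΔX + cos φ sin λ·ΔY + sin φ·ΔZ = (0.893241)(-0.407598)(-227.8) + (0.893241)(0.913161)(259.7) + (-0.449578)(33.3) = 279.80 m.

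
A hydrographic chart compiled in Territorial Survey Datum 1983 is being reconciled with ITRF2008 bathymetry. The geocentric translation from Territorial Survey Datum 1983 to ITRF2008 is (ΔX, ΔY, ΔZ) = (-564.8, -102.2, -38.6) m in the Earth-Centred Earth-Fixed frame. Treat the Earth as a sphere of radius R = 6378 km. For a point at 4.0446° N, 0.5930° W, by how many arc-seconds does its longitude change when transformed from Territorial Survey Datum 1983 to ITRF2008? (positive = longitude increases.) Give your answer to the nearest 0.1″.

Δλ = -3.5″

sin φ = 0.070533, cos φ = 0.997509, sin λ = -0.010350, cos λ = 0.999946.
East component: ΔE = −sin λ·ΔX + cos λ·ΔY = −(-0.010350)(-564.8) + (0.999946)(-102.2) = -108.04 m.
1° of latitude spans πR/180 = 111317 m; at latitude φ, 1° of longitude spans that × cos φ = 111039.9 m, so Δλ = -108.04 / 111039.9 × 3600 = -3.503″.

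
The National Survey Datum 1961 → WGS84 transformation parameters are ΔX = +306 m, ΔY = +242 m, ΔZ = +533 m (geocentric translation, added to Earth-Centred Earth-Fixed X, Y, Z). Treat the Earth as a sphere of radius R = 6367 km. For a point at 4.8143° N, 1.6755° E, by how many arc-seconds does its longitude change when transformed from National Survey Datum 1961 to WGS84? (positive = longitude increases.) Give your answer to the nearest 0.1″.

sin φ = 0.083927, cos φ = 0.996472, sin λ = 0.029239, cos λ = 0.999572.
East component: ΔE = −sin λ·ΔX + cos λ·ΔY = −(0.029239)(306) + (0.999572)(242) = 232.95 m.
1° of latitude spans πR/180 = 111125 m; at latitude φ, 1° of longitude spans that × cos φ = 110733.1 m, so Δλ = 232.95 / 110733.1 × 3600 = 7.573″.

Δλ = 7.6″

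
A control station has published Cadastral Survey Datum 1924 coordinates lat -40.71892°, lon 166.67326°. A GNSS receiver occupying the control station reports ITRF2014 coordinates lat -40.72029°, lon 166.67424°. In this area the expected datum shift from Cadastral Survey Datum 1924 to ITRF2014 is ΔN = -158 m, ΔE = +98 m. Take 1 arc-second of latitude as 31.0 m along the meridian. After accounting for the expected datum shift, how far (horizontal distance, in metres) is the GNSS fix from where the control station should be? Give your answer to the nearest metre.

16 m

Observed coordinate differences: Δφ = -0.00137°, Δλ = +0.00098°.
Converting to metres (1° lat = 111600 m, cos φ = 0.757919): observed ΔN = -152.9 m, observed ΔE = 82.9 m.
Subtracting the expected shift leaves a residual of -152.9 − (-158) = 5.1 m north and 82.9 − (98) = -15.1 m east.
Residual distance = √(5.1² + (-15.1)²) = 15.9 m.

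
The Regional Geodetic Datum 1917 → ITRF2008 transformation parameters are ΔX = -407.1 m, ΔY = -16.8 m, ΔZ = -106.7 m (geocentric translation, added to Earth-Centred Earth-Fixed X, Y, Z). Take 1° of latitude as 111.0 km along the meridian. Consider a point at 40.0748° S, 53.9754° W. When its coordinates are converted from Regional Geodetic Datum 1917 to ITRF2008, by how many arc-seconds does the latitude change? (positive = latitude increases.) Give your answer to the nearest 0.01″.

sin φ = -0.643787, cos φ = 0.765205, sin λ = -0.808765, cos λ = 0.588133.
North component: ΔN = −sin φ cos λ·ΔX − sin φ sin λ·ΔY + cos φ·ΔZ = −(-0.643787)(0.588133)(-407.1) − (-0.643787)(-0.808765)(-16.8) + (0.765205)(-106.7) = -227.04 m.
1° of latitude spans 111000 m, so Δφ = -227.04 / 111000 × 3600 = -7.363″.

Δφ = -7.36″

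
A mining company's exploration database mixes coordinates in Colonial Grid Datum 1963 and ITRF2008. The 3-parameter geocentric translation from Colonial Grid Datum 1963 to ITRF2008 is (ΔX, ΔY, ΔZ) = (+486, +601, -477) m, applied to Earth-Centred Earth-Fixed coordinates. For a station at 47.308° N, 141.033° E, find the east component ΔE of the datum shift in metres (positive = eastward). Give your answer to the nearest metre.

At φ = 47.308°, λ = 141.033°: sin φ = 0.735009, cos φ = 0.678057, sin λ = 0.628873, cos λ = -0.777508.
ΔE = −sin λ·ΔX + cos λ·ΔY = −(0.628873)·(486) + (-0.777508)·(601) = -772.91 m.

ΔE = -773 m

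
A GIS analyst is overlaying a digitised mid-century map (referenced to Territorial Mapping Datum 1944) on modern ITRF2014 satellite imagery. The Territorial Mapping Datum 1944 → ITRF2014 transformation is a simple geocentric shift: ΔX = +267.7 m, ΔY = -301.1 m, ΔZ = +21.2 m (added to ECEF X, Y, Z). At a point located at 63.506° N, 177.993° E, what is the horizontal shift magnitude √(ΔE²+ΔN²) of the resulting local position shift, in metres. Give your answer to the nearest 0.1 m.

At φ = 63.506°, λ = 177.993°: sin φ = 0.894981, cos φ = 0.446104, sin λ = 0.035022, cos λ = -0.999387.
ΔE = −sin λ·ΔX + cos λ·ΔY = −(0.035022)·(267.7) + (-0.999387)·(-301.1) = 291.54 m.
ΔN = −sin φ cos λ·ΔX − sin φ sin λ·ΔY + cos φ·ΔZ = −(0.894981)(-0.999387)(267.7) − (0.894981)(0.035022)(-301.1) + (0.446104)(21.2) = 258.33 m.
Horizontal magnitude = √(ΔE² + ΔN²) = √(291.54² + 258.33²) = 389.53 m.

389.5 m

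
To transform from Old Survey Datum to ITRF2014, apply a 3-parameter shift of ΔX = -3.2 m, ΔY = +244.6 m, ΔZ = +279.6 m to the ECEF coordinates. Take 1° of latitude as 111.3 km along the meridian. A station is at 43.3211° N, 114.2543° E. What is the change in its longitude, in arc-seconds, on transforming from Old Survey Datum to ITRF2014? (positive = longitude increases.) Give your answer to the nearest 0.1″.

Δλ = -4.3″

sin φ = 0.686086, cos φ = 0.727520, sin λ = 0.911731, cos λ = -0.410787.
East component: ΔE = −sin λ·ΔX + cos λ·ΔY = −(0.911731)(-3.2) + (-0.410787)(244.6) = -97.56 m.
1° of latitude spans 111300 m; at latitude φ, 1° of longitude spans that × cos φ = 80973.0 m, so Δλ = -97.56 / 80973.0 × 3600 = -4.337″.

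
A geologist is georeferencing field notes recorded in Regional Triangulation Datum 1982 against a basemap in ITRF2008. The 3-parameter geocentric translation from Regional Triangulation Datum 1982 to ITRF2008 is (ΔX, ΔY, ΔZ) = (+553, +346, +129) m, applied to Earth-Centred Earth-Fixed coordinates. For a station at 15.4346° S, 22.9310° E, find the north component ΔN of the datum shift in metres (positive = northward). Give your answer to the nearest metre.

ΔN = 296 m

The local north axis is (−sin φ cos λ, −sin φ sin λ, cos φ), giving ΔN = 135.544 + 35.878 + 124.348 = 295.77 m.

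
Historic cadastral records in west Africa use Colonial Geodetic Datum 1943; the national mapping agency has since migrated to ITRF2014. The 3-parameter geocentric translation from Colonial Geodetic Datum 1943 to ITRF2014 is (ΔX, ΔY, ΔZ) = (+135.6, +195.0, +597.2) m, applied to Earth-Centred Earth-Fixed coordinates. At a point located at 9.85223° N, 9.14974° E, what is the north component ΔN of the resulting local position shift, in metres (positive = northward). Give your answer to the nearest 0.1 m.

ΔN = 560.2 m

At φ = 9.85223°, λ = 9.14974°: sin φ = 0.171108, cos φ = 0.985252, sin λ = 0.159015, cos λ = 0.987276.
ΔN = −sin φ cos λ·ΔX − sin φ sin λ·ΔY + cos φ·ΔZ = −(0.171108)(0.987276)(135.6) − (0.171108)(0.159015)(195.0) + (0.985252)(597.2) = 560.18 m.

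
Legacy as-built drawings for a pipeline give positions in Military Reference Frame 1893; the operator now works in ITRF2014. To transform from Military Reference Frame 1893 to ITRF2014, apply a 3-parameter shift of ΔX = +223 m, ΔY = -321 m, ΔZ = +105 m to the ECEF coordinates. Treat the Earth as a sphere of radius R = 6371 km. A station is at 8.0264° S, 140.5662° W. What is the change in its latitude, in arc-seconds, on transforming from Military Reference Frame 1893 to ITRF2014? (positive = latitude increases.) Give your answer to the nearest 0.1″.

Δφ = 3.5″

sin φ = -0.139629, cos φ = 0.990204, sin λ = -0.635186, cos λ = -0.772359.
North component: ΔN = −sin φ cos λ·ΔX − sin φ sin λ·ΔY + cos φ·ΔZ = −(-0.139629)(-0.772359)(223) − (-0.139629)(-0.635186)(-321) + (0.990204)(105) = 108.39 m.
1° of latitude spans πR/180 = 111195 m, so Δφ = 108.39 / 111195 × 3600 = 3.509″.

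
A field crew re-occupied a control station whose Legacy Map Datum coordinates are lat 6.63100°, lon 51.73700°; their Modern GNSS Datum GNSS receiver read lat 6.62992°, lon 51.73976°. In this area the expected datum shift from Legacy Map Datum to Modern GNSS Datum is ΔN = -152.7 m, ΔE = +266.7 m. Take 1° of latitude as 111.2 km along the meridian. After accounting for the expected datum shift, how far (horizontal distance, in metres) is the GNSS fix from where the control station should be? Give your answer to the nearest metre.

Observed coordinate differences: Δφ = -0.00108°, Δλ = +0.00276°.
Converting to metres (1° lat = 111200 m, cos φ = 0.993310): observed ΔN = -120.1 m, observed ΔE = 304.9 m.
Subtracting the expected shift leaves a residual of -120.1 − (-152.7) = 32.6 m north and 304.9 − (266.7) = 38.2 m east.
Residual distance = √(32.6² + 38.2²) = 50.2 m.

50 m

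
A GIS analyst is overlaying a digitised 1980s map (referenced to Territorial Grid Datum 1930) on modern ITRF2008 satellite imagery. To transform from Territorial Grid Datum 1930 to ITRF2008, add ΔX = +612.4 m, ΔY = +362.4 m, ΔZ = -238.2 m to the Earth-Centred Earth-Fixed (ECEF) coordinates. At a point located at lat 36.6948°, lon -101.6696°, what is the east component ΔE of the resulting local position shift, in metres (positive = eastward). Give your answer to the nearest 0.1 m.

ΔE = 526.4 m

At φ = 36.6948°, λ = -101.6696°: sin φ = 0.597552, cos φ = 0.801830, sin λ = -0.979330, cos λ = -0.202268.
ΔE = −sin λ·ΔX + cos λ·ΔY = −(-0.979330)·(612.4) + (-0.202268)·(362.4) = 526.44 m.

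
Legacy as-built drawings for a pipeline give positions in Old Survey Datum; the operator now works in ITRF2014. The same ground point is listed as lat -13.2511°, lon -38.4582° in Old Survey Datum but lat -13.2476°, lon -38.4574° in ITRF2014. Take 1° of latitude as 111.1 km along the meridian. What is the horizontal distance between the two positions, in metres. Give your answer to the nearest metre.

Δφ = -13.2476° − -13.2511° = +0.0035°; Δλ = -38.4574° − -38.4582° = +0.0008°.
ΔN = Δφ × 111100 = 388.8 m; ΔE = Δλ × 111100 × cos(-13.2511°) = +0.0008 × 111100 × 0.973375 = 86.5 m.
Distance = √(ΔE² + ΔN²) = √(86.5² + 388.8²) = 398.4 m.

398 m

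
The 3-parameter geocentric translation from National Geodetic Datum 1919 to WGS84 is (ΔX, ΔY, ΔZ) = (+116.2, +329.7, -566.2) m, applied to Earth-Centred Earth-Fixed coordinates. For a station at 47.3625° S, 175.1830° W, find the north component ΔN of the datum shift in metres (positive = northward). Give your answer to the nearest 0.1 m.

ΔN = -489.1 m

At φ = -47.3625°, λ = -175.1830°: sin φ = -0.735654, cos φ = 0.677358, sin λ = -0.083974, cos λ = -0.996468.
ΔN = −sin φ cos λ·ΔX − sin φ sin λ·ΔY + cos φ·ΔZ = −(-0.735654)(-0.996468)(116.2) − (-0.735654)(-0.083974)(329.7) + (0.677358)(-566.2) = -489.07 m.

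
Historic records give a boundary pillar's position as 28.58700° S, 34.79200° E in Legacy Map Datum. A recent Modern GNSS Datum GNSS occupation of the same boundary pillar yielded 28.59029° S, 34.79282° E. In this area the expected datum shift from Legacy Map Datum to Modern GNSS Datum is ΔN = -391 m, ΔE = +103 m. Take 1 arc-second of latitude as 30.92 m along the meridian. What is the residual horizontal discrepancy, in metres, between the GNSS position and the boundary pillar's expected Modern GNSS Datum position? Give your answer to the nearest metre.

Observed coordinate differences: Δφ = -0.00329°, Δλ = +0.00082°.
Converting to metres (1° lat = 111312 m, cos φ = 0.878092): observed ΔN = -366.2 m, observed ΔE = 80.1 m.
Subtracting the expected shift leaves a residual of -366.2 − (-391) = 24.8 m north and 80.1 − (103) = -22.9 m east.
Residual distance = √(24.8² + (-22.9)²) = 33.7 m.

34 m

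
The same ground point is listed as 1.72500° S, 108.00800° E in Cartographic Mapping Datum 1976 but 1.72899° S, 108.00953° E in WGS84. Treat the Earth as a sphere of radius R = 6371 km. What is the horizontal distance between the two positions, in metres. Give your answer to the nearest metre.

Δφ = -1.72899° − -1.72500° = -0.00399°; Δλ = 108.00953° − 108.00800° = +0.00153°.
1° along a meridian = πR/180 = 111195 m.
ΔN = Δφ × 111195 = -443.7 m; ΔE = Δλ × 111195 × cos(-1.72500°) = +0.00153 × 111195 × 0.999547 = 170.1 m.
Distance = √(ΔE² + ΔN²) = √(170.1² + (-443.7)²) = 475.1 m.

475 m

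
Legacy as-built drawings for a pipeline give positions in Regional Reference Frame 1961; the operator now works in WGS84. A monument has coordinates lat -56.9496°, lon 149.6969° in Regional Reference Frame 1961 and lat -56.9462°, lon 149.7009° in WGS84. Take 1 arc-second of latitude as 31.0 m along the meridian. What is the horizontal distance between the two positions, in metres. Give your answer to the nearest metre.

451 m

Δφ = -56.9462° − -56.9496° = +0.0034°; Δλ = 149.7009° − 149.6969° = +0.0040°.
1° of latitude = 3600 × 31.00 = 111600 m.
ΔN = Δφ × 111600 = 379.4 m; ΔE = Δλ × 111600 × cos(-56.9496°) = +0.0040 × 111600 × 0.545377 = 243.5 m.
Distance = √(ΔE² + ΔN²) = √(243.5² + 379.4²) = 450.8 m.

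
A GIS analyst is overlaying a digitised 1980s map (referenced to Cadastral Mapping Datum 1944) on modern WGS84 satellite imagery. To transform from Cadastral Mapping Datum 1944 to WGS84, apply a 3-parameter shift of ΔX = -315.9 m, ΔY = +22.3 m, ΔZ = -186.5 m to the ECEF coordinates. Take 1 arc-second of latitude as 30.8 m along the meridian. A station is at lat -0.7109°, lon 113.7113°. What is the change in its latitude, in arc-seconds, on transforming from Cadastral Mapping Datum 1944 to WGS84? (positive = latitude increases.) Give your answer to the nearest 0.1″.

Δφ = -6.0″

sin φ = -0.012407, cos φ = 0.999923, sin λ = 0.915583, cos λ = -0.402128.
North component: ΔN = −sin φ cos λ·ΔX − sin φ sin λ·ΔY + cos φ·ΔZ = −(-0.012407)(-0.402128)(-315.9) − (-0.012407)(0.915583)(22.3) + (0.999923)(-186.5) = -184.66 m.
1° of latitude spans 3600 × 30.80 = 110880 m, so Δφ = -184.66 / 110880 × 3600 = -5.995″.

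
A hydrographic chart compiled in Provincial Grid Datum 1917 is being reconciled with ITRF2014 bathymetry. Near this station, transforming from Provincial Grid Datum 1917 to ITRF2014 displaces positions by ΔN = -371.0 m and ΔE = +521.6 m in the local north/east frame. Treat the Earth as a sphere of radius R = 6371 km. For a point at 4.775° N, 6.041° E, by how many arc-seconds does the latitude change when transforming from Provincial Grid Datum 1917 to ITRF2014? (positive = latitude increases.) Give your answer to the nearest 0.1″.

Δφ = -12.0″

On a sphere of radius R, 1 rad of latitude = R, so Δφ = ΔN / R = -371.0 / 6371000 = -5.8233e-05 rad = -12.011″.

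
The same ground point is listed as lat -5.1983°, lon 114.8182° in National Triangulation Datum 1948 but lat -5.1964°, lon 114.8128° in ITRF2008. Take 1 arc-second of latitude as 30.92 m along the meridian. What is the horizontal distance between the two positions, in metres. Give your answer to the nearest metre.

Δφ = -5.1964° − -5.1983° = +0.0019°; Δλ = 114.8128° − 114.8182° = -0.0054°.
1° of latitude = 3600 × 30.92 = 111312 m.
ΔN = Δφ × 111312 = 211.5 m; ΔE = Δλ × 111312 × cos(-5.1983°) = -0.0054 × 111312 × 0.995887 = -598.6 m.
Distance = √(ΔE² + ΔN²) = √((-598.6)² + 211.5²) = 634.9 m.

635 m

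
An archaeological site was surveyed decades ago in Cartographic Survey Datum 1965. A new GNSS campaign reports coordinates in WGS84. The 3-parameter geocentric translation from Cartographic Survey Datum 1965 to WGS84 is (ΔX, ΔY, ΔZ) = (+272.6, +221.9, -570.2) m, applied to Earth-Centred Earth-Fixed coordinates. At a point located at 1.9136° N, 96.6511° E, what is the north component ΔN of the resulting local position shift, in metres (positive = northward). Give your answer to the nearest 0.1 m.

At φ = 1.9136°, λ = 96.6511°: sin φ = 0.033392, cos φ = 0.999442, sin λ = 0.993270, cos λ = -0.115823.
ΔN = −sin φ cos λ·ΔX − sin φ sin λ·ΔY + cos φ·ΔZ = −(0.033392)(-0.115823)(272.6) − (0.033392)(0.993270)(221.9) + (0.999442)(-570.2) = -576.19 m.

ΔN = -576.2 m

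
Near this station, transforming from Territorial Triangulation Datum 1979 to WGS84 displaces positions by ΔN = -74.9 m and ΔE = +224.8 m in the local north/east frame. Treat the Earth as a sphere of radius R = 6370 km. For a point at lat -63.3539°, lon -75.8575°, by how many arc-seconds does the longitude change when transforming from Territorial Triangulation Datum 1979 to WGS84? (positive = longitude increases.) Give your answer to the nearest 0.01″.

At latitude -63.3539°, cos φ = 0.448478.
One radian of longitude at latitude φ spans R cos φ, so Δλ = ΔE / (R cos φ) = 224.8 / (6370000 × 0.448478) = 7.8689e-05 rad = 16.231″.

Δλ = 16.23″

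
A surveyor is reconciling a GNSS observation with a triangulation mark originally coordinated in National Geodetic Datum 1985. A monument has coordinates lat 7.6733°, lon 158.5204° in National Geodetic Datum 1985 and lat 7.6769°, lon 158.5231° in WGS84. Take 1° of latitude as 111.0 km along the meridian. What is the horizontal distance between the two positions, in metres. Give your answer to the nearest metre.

498 m

Δφ = 7.6769° − 7.6733° = +0.0036°; Δλ = 158.5231° − 158.5204° = +0.0027°.
ΔN = Δφ × 111000 = 399.6 m; ΔE = Δλ × 111000 × cos(7.6733°) = +0.0027 × 111000 × 0.991046 = 297.0 m.
Distance = √(ΔE² + ΔN²) = √(297.0² + 399.6²) = 497.9 m.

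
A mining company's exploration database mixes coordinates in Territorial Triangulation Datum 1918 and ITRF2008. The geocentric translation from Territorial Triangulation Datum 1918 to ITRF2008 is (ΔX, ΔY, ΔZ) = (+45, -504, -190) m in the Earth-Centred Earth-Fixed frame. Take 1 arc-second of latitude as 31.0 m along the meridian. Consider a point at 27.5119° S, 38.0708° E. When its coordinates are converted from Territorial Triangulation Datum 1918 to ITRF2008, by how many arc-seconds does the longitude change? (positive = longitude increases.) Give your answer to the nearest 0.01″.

sin φ = -0.461933, cos φ = 0.886915, sin λ = 0.616635, cos λ = 0.787249.
East component: ΔE = −sin λ·ΔX + cos λ·ΔY = −(0.616635)(45) + (0.787249)(-504) = -424.52 m.
1° of latitude spans 3600 × 31.00 = 111600 m; at latitude φ, 1° of longitude spans that × cos φ = 98979.7 m, so Δλ = -424.52 / 98979.7 × 3600 = -15.440″.

Δλ = -15.44″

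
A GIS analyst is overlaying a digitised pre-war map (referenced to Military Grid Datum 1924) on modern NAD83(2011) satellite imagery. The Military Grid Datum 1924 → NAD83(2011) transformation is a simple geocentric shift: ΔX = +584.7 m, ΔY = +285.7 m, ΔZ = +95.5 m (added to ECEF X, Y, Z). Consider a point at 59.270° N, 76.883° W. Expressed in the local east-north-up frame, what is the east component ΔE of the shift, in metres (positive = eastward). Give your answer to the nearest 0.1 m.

ΔE = 634.3 m

The local east axis at (φ, λ) is (−sin λ, cos λ, 0), so ΔE = −sin(-76.883°)·584.7 + cos(-76.883°)·285.7 = 634.28 m.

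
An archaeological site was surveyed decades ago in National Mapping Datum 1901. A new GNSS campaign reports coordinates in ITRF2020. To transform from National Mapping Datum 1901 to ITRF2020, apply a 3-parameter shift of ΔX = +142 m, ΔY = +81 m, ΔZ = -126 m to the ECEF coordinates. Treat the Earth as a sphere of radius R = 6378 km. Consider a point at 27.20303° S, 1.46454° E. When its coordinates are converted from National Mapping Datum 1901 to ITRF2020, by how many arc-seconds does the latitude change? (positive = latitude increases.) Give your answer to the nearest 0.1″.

sin φ = -0.457145, cos φ = 0.889392, sin λ = 0.025558, cos λ = 0.999673.
North component: ΔN = −sin φ cos λ·ΔX − sin φ sin λ·ΔY + cos φ·ΔZ = −(-0.457145)(0.999673)(142) − (-0.457145)(0.025558)(81) + (0.889392)(-126) = -46.22 m.
1° of latitude spans πR/180 = 111317 m, so Δφ = -46.22 / 111317 × 3600 = -1.495″.

Δφ = -1.5″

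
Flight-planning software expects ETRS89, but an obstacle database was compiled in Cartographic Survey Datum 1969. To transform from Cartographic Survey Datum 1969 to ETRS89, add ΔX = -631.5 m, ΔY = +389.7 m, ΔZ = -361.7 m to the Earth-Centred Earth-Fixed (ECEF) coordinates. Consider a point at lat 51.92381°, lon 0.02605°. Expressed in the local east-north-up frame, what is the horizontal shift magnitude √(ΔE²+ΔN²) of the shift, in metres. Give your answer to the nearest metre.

477 m

The local east axis at (φ, λ) is (−sin λ, cos λ, 0), so ΔE = −sin(0.02605°)·(-631.5) + cos(0.02605°)·389.7 = 389.99 m.
The local north axis is (−sin φ cos λ, −sin φ sin λ, cos φ), giving ΔN = 497.111 − 0.139 − 223.064 = 273.91 m.
Horizontal magnitude = √(ΔE² + ΔN²) = √(389.99² + 273.91²) = 476.57 m.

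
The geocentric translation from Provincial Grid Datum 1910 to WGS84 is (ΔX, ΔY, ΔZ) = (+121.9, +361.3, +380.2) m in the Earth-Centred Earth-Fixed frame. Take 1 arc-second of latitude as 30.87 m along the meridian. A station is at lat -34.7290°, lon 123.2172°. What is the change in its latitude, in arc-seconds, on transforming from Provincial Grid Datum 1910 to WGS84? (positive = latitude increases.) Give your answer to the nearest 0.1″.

sin φ = -0.569696, cos φ = 0.821856, sin λ = 0.836600, cos λ = -0.547814.
North component: ΔN = −sin φ cos λ·ΔX − sin φ sin λ·ΔY + cos φ·ΔZ = −(-0.569696)(-0.547814)(121.9) − (-0.569696)(0.836600)(361.3) + (0.821856)(380.2) = 446.62 m.
1° of latitude spans 3600 × 30.87 = 111132 m, so Δφ = 446.62 / 111132 × 3600 = 14.468″.

Δφ = 14.5″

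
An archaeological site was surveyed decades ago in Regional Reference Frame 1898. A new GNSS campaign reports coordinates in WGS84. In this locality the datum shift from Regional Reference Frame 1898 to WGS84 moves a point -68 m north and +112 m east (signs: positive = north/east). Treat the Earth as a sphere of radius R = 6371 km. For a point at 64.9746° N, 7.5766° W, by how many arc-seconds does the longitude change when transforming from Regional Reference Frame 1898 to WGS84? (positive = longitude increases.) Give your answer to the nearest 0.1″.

At latitude 64.9746°, cos φ = 0.423020.
One radian of longitude at latitude φ spans R cos φ, so Δλ = ΔE / (R cos φ) = 112.0 / (6371000 × 0.423020) = 4.1558e-05 rad = 8.572″.

Δλ = 8.6″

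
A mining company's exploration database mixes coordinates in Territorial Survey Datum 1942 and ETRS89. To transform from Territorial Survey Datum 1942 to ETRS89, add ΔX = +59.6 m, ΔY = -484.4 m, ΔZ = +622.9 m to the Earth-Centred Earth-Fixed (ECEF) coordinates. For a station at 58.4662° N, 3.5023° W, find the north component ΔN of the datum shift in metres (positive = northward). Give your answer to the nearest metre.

The local north axis is (−sin φ cos λ, −sin φ sin λ, cos φ), giving ΔN = -50.704 − 25.222 + 325.778 = 249.85 m.

ΔN = 250 m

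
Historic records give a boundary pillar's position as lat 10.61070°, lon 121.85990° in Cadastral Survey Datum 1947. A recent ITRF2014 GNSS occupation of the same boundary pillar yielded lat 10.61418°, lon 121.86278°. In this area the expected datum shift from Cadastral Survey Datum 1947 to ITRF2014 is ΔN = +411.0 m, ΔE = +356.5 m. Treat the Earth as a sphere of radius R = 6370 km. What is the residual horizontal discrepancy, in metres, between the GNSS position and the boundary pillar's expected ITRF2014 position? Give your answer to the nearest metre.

Observed coordinate differences: Δφ = +0.00348°, Δλ = +0.00288°.
Converting to metres (1° lat = 111177 m, cos φ = 0.982901): observed ΔN = 386.9 m, observed ΔE = 314.7 m.
Subtracting the expected shift leaves a residual of 386.9 − (411.0) = -24.1 m north and 314.7 − (356.5) = -41.8 m east.
Residual distance = √((-24.1)² + (-41.8)²) = 48.2 m.

48 m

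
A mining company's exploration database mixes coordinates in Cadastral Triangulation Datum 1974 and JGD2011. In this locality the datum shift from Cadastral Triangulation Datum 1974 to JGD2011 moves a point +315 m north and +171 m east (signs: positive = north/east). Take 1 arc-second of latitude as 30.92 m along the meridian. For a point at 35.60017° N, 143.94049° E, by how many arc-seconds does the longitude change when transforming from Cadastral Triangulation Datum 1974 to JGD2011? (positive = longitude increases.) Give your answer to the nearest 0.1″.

At latitude 35.60017°, cos φ = 0.813099.
1″ of longitude at this latitude = 30.92 × cos φ = 25.1410 m, so Δλ = 171.0 / 25.1410 = 6.802″.

Δλ = 6.8″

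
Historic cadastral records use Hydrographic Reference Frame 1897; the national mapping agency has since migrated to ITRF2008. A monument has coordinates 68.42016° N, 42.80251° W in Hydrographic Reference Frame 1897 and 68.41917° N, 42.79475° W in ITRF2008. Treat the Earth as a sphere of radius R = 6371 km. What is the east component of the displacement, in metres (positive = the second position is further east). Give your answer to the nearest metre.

Δφ = 68.41917° − 68.42016° = -0.00099°; Δλ = -42.79475° − -42.80251° = +0.00776°.
1° along a meridian = πR/180 = 111195 m.
ΔN = Δφ × 111195 = -110.1 m; ΔE = Δλ × 111195 × cos(68.42016°) = +0.00776 × 111195 × 0.367797 = 317.4 m.

ΔE = 317 m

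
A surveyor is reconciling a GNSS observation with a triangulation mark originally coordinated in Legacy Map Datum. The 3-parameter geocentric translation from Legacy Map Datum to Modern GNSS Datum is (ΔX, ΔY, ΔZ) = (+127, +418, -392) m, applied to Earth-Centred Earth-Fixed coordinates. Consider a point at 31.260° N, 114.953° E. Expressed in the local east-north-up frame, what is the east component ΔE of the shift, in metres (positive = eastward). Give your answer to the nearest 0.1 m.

At φ = 31.260°, λ = 114.953°: sin φ = 0.518922, cos φ = 0.854821, sin λ = 0.906654, cos λ = -0.421875.
ΔE = −sin λ·ΔX + cos λ·ΔY = −(0.906654)·(127) + (-0.421875)·(418) = -291.49 m.

ΔE = -291.5 m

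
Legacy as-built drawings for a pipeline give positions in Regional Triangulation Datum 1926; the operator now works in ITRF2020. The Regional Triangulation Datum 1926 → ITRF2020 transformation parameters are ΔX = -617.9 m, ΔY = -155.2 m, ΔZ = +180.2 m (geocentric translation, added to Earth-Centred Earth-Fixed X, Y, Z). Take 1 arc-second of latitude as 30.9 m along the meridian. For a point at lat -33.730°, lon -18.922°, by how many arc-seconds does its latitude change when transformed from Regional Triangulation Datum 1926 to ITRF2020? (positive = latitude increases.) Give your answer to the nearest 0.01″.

sin φ = -0.555280, cos φ = 0.831663, sin λ = -0.324281, cos λ = 0.945961.
North component: ΔN = −sin φ cos λ·ΔX − sin φ sin λ·ΔY + cos φ·ΔZ = −(-0.555280)(0.945961)(-617.9) − (-0.555280)(-0.324281)(-155.2) + (0.831663)(180.2) = -146.75 m.
1° of latitude spans 3600 × 30.90 = 111240 m, so Δφ = -146.75 / 111240 × 3600 = -4.749″.

Δφ = -4.75″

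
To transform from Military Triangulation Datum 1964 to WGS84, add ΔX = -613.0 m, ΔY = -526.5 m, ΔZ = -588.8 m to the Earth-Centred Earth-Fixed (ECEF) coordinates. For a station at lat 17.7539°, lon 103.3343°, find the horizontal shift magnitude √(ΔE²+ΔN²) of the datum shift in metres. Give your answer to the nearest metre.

At φ = 17.7539°, λ = 103.3343°: sin φ = 0.304929, cos φ = 0.952375, sin λ = 0.973041, cos λ = -0.230632.
ΔE = −sin λ·ΔX + cos λ·ΔY = −(0.973041)·(-613.0) + (-0.230632)·(-526.5) = 717.90 m.
ΔN = −sin φ cos λ·ΔX − sin φ sin λ·ΔY + cos φ·ΔZ = −(0.304929)(-0.230632)(-613.0) − (0.304929)(0.973041)(-526.5) + (0.952375)(-588.8) = -447.65 m.
Horizontal magnitude = √(ΔE² + ΔN²) = √(717.90² + (-447.65)²) = 846.03 m.

846 m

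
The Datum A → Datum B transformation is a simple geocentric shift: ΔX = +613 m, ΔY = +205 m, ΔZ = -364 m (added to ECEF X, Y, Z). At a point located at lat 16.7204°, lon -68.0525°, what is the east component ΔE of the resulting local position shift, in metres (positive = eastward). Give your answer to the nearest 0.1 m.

The local east axis at (φ, λ) is (−sin λ, cos λ, 0), so ΔE = −sin(-68.0525°)·613 + cos(-68.0525°)·205 = 645.19 m.

ΔE = 645.2 m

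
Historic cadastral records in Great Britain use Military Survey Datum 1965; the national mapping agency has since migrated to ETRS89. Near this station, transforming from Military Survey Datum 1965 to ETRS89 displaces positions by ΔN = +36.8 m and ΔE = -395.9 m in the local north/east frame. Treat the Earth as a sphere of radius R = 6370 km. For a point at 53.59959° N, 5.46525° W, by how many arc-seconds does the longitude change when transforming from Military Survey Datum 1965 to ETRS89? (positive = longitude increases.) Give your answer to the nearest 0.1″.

At latitude 53.59959°, cos φ = 0.593425.
One radian of longitude at latitude φ spans R cos φ, so Δλ = ΔE / (R cos φ) = -395.9 / (6370000 × 0.593425) = -1.0473e-04 rad = -21.603″.

Δλ = -21.6″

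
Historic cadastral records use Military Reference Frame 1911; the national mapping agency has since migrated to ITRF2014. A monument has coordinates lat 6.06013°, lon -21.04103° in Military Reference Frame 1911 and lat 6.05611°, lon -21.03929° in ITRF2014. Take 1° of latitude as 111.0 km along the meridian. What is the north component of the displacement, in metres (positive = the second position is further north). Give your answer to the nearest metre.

ΔN = -446 m

Δφ = 6.05611° − 6.06013° = -0.00402°; Δλ = -21.03929° − -21.04103° = +0.00174°.
ΔN = Δφ × 111000 = -446.2 m; ΔE = Δλ × 111000 × cos(6.06013°) = +0.00174 × 111000 × 0.994412 = 192.1 m.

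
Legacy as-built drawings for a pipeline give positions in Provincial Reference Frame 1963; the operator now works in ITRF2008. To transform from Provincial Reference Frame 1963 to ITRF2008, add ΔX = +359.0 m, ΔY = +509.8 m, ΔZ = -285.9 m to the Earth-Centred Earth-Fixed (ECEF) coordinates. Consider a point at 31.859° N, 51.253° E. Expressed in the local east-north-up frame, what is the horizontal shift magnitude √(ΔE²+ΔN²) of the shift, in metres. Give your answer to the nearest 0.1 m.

572.6 m

At φ = 31.859°, λ = 51.253°: sin φ = 0.527831, cos φ = 0.849350, sin λ = 0.779917, cos λ = 0.625883.
ΔE = −sin λ·ΔX + cos λ·ΔY = −(0.779917)·(359.0) + (0.625883)·(509.8) = 39.08 m.
ΔN = −sin φ cos λ·ΔX − sin φ sin λ·ΔY + cos φ·ΔZ = −(0.527831)(0.625883)(359.0) − (0.527831)(0.779917)(509.8) + (0.849350)(-285.9) = -571.29 m.
Horizontal magnitude = √(ΔE² + ΔN²) = √(39.08² + (-571.29)²) = 572.63 m.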